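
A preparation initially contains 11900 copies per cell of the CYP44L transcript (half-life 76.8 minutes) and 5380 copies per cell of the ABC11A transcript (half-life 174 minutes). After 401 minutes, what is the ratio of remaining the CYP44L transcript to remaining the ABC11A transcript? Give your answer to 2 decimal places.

CYP44L transcript: 11900 × (1/2)^(401/76.8) = 11900 × (1/2)^5.2214 ≈ 318.98 copies per cell.
ABC11A transcript: 5380 × (1/2)^(401/174) = 5380 × (1/2)^2.3046 ≈ 1089 copies per cell.
Ratio ≈ 318.98 / 1089 ≈ 0.29291.

0.29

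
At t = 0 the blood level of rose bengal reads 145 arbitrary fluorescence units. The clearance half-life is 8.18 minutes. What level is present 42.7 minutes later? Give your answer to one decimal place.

Number of half-lives: n = 42.7/8.18 ≈ 5.22.
Remaining = 145 × (1/2)^5.22 = 145 × 0.026829 ≈ 3.8902 arbitrary fluorescence units.

3.9 arbitrary fluorescence units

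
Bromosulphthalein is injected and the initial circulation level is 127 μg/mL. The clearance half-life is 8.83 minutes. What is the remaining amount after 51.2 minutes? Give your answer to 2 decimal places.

Number of half-lives: n = 51.2/8.83 ≈ 5.7984.
Remaining = 127 × (1/2)^5.7984 = 127 × 0.017968 ≈ 2.282 μg/mL.

2.28 μg/mL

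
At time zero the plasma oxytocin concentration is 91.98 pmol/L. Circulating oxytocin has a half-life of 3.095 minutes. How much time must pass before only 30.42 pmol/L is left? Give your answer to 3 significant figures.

4.94 minutes

Fraction remaining = 30.42/91.98 ≈ 0.33072.
n = log₂(91.98/30.42) = ln(3.0237)/ln 2 ≈ 1.5963 half-lives.
t = n × t½ = 1.5963 × 3.095 ≈ 4.9405 minutes.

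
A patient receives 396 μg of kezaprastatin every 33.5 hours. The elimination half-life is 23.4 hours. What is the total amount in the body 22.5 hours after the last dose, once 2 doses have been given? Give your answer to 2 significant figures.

The 2 doses were given 56, 22.5 hours ago.
Total = 396·(1/2)^(56/23.4) + 396·(1/2)^(22.5/23.4)
      = 75.384 + 203.35 ≈ 278.73 μg.

280 μg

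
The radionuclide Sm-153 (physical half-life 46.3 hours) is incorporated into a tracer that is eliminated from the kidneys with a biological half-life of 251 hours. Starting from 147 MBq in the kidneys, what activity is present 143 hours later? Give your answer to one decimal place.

11.6 MBq

1/t_eff = 1/t_phys + 1/t_biol = 1/46.3 + 1/251 = 0.025582 per hour.
t_eff = 46.3 × 251 / (46.3 + 251) ≈ 39.089 hours.
Remaining = 147 × (1/2)^(143/39.089) = 147 × (1/2)^3.6583 ≈ 11.643 MBq.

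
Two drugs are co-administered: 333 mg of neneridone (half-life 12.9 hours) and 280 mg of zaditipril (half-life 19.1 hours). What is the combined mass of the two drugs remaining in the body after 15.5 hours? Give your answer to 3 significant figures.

304 mg

neneridone: 333 × (1/2)^(15.5/12.9) = 333 × (1/2)^1.2016 ≈ 144.79 mg.
zaditipril: 280 × (1/2)^(15.5/19.1) = 280 × (1/2)^0.81152 ≈ 159.54 mg.
Total = 144.79 + 159.54 ≈ 304.33 mg.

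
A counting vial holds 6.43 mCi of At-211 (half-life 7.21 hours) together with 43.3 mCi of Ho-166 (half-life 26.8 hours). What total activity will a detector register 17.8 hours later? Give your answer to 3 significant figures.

28.5 mCi

At-211: 6.43 × (1/2)^(17.8/7.21) = 6.43 × (1/2)^2.4688 ≈ 1.1615 mCi.
Ho-166: 43.3 × (1/2)^(17.8/26.8) = 43.3 × (1/2)^0.66418 ≈ 27.324 mCi.
Total = 1.1615 + 27.324 ≈ 28.486 mCi.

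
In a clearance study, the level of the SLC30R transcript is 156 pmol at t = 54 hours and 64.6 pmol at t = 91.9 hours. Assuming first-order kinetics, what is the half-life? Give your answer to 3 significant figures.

Over Δt = 91.9 − 54 = 37.9 hours, the level fell by a factor of 156/64.6 ≈ 2.4149.
n = log₂(2.4149) ≈ 1.2719 half-lives, so t½ = 37.9/1.2719 ≈ 29.797 hours.

29.8 hours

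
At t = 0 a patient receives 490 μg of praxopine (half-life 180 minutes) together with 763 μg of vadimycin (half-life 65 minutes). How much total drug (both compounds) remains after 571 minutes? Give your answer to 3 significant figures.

56.1 μg

praxopine: 490 × (1/2)^(571/180) = 490 × (1/2)^3.1722 ≈ 54.358 μg.
vadimycin: 763 × (1/2)^(571/65) = 763 × (1/2)^8.7846 ≈ 1.7302 μg.
Total = 54.358 + 1.7302 ≈ 56.088 μg.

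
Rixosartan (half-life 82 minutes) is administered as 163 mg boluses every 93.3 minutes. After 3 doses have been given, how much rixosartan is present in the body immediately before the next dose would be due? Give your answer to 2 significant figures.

The 3 doses were given 279.9, 186.6, 93.3 minutes ago.
Total = 163·(1/2)^(279.9/82) + 163·(1/2)^(186.6/82) + 163·(1/2)^(93.3/82)
      = 15.298 + 33.664 + 74.075 ≈ 123.04 mg.

120 mg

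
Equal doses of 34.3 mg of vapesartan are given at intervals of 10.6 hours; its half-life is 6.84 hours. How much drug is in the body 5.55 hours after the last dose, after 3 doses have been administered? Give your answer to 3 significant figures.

The 3 doses were given 26.75, 16.15, 5.55 hours ago.
Total = 34.3·(1/2)^(26.75/6.84) + 34.3·(1/2)^(16.15/6.84) + 34.3·(1/2)^(5.55/6.84)
      = 2.2804 + 6.6762 + 19.545 ≈ 28.502 mg.

28.5 mg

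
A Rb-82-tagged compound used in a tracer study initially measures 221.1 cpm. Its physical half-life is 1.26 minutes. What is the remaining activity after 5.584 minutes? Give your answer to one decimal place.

10.2 cpm

Number of half-lives: n = 5.584/1.26 ≈ 4.4317.
Remaining = 221.1 × (1/2)^4.4317 = 221.1 × 0.046335 ≈ 10.245 cpm.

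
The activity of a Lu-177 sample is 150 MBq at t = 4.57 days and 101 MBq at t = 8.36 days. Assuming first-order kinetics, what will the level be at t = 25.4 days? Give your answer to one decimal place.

17.1 MBq

Over Δt = 8.36 − 4.57 = 3.79 days, the level fell by a factor of 150/101 ≈ 1.4851.
n = log₂(1.4851) ≈ 0.57061 half-lives, so t½ = 3.79/0.57061 ≈ 6.642 days.
From t = 8.36 to t = 25.4: 101 × (1/2)^((25.4−8.36)/6.642) ≈ 17.062 MBq.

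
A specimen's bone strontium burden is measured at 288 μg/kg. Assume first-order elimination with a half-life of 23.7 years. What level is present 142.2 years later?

Elapsed time is 6 half-lives (142.2/23.7).
Each half-life halves the amount: 288 × (1/2)^6 = 288/64 = 4.5 μg/kg.

4.5 μg/kg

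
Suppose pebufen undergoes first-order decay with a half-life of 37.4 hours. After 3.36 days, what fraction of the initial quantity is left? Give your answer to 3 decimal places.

3.36 days = 80.64 hours.
n = 80.64/37.4 ≈ 2.1561 half-lives.
Fraction remaining = (1/2)^2.1561 ≈ 0.22435.

0.224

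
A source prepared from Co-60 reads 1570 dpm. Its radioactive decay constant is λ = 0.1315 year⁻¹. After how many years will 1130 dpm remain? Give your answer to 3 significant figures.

t½ = ln 2 / λ = 0.69315 / 0.1315 ≈ 5.2711 years.
Fraction remaining = 1130/1570 ≈ 0.71975.
n = log₂(1570/1130) = ln(1.3894)/ln 2 ≈ 0.47444 half-lives.
t = n × t½ = 0.47444 × 5.2711 ≈ 2.5008 years.

2.50 years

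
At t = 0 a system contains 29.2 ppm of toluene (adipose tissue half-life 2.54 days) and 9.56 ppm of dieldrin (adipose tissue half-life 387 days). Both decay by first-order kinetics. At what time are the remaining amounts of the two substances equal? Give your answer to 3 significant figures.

4.12 days

Set 29.2·(1/2)^(t/2.54) = 9.56·(1/2)^(t/387).
Taking log₂: log₂(29.2/9.56) = t·(1/2.54 − 1/387).
log₂(3.0544) = 1.6109; 1/2.54 − 1/387 = 0.39112.
t = 1.6109 / 0.39112 ≈ 4.1187 days.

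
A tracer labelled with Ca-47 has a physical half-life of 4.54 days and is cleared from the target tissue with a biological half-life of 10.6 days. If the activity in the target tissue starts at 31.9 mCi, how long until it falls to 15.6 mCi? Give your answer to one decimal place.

3.3 days

1/t_eff = 1/t_phys + 1/t_biol = 1/4.54 + 1/10.6 = 0.3146 per day.
t_eff = 4.54 × 10.6 / (4.54 + 10.6) ≈ 3.1786 days.
n = log₂(31.9/15.6) ≈ 1.032; t = 1.032 × 3.1786 ≈ 3.2803 days.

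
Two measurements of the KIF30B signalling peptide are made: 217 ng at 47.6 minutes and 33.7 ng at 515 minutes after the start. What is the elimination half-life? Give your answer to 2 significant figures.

Over Δt = 515 − 47.6 = 467.4 minutes, the level fell by a factor of 217/33.7 ≈ 6.4392.
n = log₂(6.4392) ≈ 2.6869 half-lives, so t½ = 467.4/2.6869 ≈ 173.96 minutes.

170 minutes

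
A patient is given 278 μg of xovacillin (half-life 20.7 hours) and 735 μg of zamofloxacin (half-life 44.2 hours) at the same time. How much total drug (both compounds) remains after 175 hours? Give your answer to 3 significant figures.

48.0 μg

xovacillin: 278 × (1/2)^(175/20.7) = 278 × (1/2)^8.4541 ≈ 0.79269 μg.
zamofloxacin: 735 × (1/2)^(175/44.2) = 735 × (1/2)^3.9593 ≈ 47.253 μg.
Total = 0.79269 + 47.253 ≈ 48.045 μg.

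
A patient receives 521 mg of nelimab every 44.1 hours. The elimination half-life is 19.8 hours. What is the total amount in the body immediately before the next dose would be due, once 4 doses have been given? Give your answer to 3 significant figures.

The 4 doses were given 176.4, 132.3, 88.2, 44.1 hours ago.
Total = 521·(1/2)^(176.4/19.8) + 521·(1/2)^(132.3/19.8) + 521·(1/2)^(88.2/19.8) + 521·(1/2)^(44.1/19.8)
      = 1.0838 + 5.0747 + 23.762 + 111.27 ≈ 141.19 mg.

141 mg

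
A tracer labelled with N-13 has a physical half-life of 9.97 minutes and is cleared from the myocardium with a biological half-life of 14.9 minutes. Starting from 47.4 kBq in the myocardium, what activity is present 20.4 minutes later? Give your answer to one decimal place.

4.4 kBq

1/t_eff = 1/t_phys + 1/t_biol = 1/9.97 + 1/14.9 = 0.16741 per minute.
t_eff = 9.97 × 14.9 / (9.97 + 14.9) ≈ 5.9732 minutes.
Remaining = 47.4 × (1/2)^(20.4/5.9732) = 47.4 × (1/2)^3.4153 ≈ 4.443 kBq.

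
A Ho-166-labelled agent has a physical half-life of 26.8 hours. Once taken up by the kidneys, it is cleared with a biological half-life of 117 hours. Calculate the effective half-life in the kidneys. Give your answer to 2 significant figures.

1/t_eff = 1/t_phys + 1/t_biol = 1/26.8 + 1/117 = 0.04586 per hour.
t_eff = 26.8 × 117 / (26.8 + 117) ≈ 21.805 hours.

22 hours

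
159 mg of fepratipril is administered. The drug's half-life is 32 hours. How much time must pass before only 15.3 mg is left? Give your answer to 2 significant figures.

110 hours

Fraction remaining = 15.3/159 ≈ 0.096226.
n = log₂(159/15.3) = ln(10.392)/ln 2 ≈ 3.3774 half-lives.
t = n × t½ = 3.3774 × 32 ≈ 108.08 hours.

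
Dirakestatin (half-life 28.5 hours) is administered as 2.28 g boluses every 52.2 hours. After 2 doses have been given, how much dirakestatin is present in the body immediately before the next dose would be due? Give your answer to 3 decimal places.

The 2 doses were given 104.4, 52.2 hours ago.
Total = 2.28·(1/2)^(104.4/28.5) + 2.28·(1/2)^(52.2/28.5)
      = 0.17998 + 0.64058 ≈ 0.82056 g.

0.821 g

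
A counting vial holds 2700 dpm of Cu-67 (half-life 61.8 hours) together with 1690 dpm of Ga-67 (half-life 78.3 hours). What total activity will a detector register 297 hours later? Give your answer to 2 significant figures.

Cu-67: 2700 × (1/2)^(297/61.8) = 2700 × (1/2)^4.8058 ≈ 96.531 dpm.
Ga-67: 1690 × (1/2)^(297/78.3) = 1690 × (1/2)^3.7931 ≈ 121.91 dpm.
Total = 96.531 + 121.91 ≈ 218.44 dpm.

220 dpm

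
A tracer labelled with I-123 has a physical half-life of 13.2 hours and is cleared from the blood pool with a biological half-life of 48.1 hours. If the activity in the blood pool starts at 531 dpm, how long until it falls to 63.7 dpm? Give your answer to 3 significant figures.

31.7 hours

1/t_eff = 1/t_phys + 1/t_biol = 1/13.2 + 1/48.1 = 0.096548 per hour.
t_eff = 13.2 × 48.1 / (13.2 + 48.1) ≈ 10.358 hours.
n = log₂(531/63.7) ≈ 3.0593; t = 3.0593 × 10.358 ≈ 31.687 hours.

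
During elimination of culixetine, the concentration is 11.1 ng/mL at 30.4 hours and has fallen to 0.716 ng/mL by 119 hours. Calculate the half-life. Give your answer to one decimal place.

22.4 hours

Over Δt = 119 − 30.4 = 88.6 hours, the level fell by a factor of 11.1/0.716 ≈ 15.503.
n = log₂(15.503) ≈ 3.9545 half-lives, so t½ = 88.6/3.9545 ≈ 22.405 hours.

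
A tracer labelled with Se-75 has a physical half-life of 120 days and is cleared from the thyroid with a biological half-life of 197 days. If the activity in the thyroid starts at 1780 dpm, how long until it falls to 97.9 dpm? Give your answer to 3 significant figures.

312 days

1/t_eff = 1/t_phys + 1/t_biol = 1/120 + 1/197 = 0.013409 per day.
t_eff = 120 × 197 / (120 + 197) ≈ 74.574 days.
n = log₂(1780/97.9) ≈ 4.1844; t = 4.1844 × 74.574 ≈ 312.05 days.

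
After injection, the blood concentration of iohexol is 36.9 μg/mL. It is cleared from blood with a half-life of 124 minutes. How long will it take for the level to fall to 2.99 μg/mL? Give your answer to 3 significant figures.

Fraction remaining = 2.99/36.9 ≈ 0.08103.
n = log₂(36.9/2.99) = ln(12.341)/ln 2 ≈ 3.6254 half-lives.
t = n × t½ = 3.6254 × 124 ≈ 449.55 minutes.

450 minutes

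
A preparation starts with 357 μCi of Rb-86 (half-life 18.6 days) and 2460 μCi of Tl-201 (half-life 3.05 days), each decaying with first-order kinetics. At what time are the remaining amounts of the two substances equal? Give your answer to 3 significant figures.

Set 357·(1/2)^(t/18.6) = 2460·(1/2)^(t/3.05).
Taking log₂: log₂(357/2460) = t·(1/18.6 − 1/3.05).
log₂(0.14512) = -2.7847; 1/18.6 − 1/3.05 = -0.27411.
t = -2.7847 / -0.27411 ≈ 10.159 days.

10.2 days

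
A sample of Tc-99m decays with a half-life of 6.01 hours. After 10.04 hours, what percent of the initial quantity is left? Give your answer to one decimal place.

31.4%

n = 10.04/6.01 ≈ 1.6705 half-lives.
Fraction remaining = (1/2)^1.6705 ≈ 0.31413, i.e. 31.413%.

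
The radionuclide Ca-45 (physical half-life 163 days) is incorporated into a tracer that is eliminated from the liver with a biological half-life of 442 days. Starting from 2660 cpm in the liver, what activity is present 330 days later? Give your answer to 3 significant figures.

1/t_eff = 1/t_phys + 1/t_biol = 1/163 + 1/442 = 0.0083974 per day.
t_eff = 163 × 442 / (163 + 442) ≈ 119.08 days.
Remaining = 2660 × (1/2)^(330/119.08) = 2660 × (1/2)^2.7711 ≈ 389.66 cpm.

390 cpm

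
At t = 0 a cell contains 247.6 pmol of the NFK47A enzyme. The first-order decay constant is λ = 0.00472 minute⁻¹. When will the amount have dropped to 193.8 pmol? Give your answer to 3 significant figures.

51.9 minutes

t½ = ln 2 / λ = 0.69315 / 0.00472 ≈ 146.85 minutes.
Fraction remaining = 193.8/247.6 ≈ 0.78271.
n = log₂(247.6/193.8) = ln(1.2776)/ln 2 ≈ 0.35344 half-lives.
t = n × t½ = 0.35344 × 146.85 ≈ 51.904 minutes.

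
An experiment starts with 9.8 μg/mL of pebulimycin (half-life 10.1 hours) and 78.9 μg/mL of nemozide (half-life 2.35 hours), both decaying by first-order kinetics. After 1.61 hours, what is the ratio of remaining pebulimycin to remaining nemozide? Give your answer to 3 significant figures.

0.179

pebulimycin: 9.8 × (1/2)^(1.61/10.1) = 9.8 × (1/2)^0.15941 ≈ 8.7749 μg/mL.
nemozide: 78.9 × (1/2)^(1.61/2.35) = 78.9 × (1/2)^0.68511 ≈ 49.073 μg/mL.
Ratio ≈ 8.7749 / 49.073 ≈ 0.17881.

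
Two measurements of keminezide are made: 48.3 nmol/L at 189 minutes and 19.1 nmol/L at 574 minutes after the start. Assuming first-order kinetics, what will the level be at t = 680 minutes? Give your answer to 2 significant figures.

Over Δt = 574 − 189 = 385 minutes, the level fell by a factor of 48.3/19.1 ≈ 2.5288.
n = log₂(2.5288) ≈ 1.3385 half-lives, so t½ = 385/1.3385 ≈ 287.65 minutes.
From t = 574 to t = 680: 19.1 × (1/2)^((680−574)/287.65) ≈ 14.795 nmol/L.

15 nmol/L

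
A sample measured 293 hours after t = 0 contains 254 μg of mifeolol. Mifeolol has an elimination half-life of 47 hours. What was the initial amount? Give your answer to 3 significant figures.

19100 μg

Number of half-lives elapsed: n = 293/47 ≈ 6.234.
A₀ = A × 2^n = 254 × 2^6.234 = 254 × 75.272 ≈ 19119 μg.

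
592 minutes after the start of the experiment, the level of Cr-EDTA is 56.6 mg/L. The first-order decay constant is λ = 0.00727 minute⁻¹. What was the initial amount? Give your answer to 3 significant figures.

4190 mg/L

t½ = ln 2 / λ = 0.69315 / 0.00727 ≈ 95.343 minutes.
Number of half-lives elapsed: n = 592/95.343 ≈ 6.2091.
A₀ = A × 2^n = 56.6 × 2^6.2091 = 56.6 × 73.983 ≈ 4187.5 mg/L.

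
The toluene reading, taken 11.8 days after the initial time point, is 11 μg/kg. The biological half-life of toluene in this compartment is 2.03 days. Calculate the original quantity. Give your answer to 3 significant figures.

Number of half-lives elapsed: n = 11.8/2.03 ≈ 5.8128.
A₀ = A × 2^n = 11 × 2^5.8128 = 11 × 56.212 ≈ 618.33 μg/kg.

618 μg/kg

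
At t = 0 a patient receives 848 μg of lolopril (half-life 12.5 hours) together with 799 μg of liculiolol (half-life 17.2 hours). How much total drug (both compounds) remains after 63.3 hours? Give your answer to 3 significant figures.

lolopril: 848 × (1/2)^(63.3/12.5) = 848 × (1/2)^5.064 ≈ 25.35 μg.
liculiolol: 799 × (1/2)^(63.3/17.2) = 799 × (1/2)^3.6802 ≈ 62.328 μg.
Total = 25.35 + 62.328 ≈ 87.679 μg.

87.7 μg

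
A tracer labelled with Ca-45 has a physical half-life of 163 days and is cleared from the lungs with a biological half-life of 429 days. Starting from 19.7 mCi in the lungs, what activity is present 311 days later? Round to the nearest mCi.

1/t_eff = 1/t_phys + 1/t_biol = 1/163 + 1/429 = 0.008466 per day.
t_eff = 163 × 429 / (163 + 429) ≈ 118.12 days.
Remaining = 19.7 × (1/2)^(311/118.12) = 19.7 × (1/2)^2.6329 ≈ 3.176 mCi.

3 mCi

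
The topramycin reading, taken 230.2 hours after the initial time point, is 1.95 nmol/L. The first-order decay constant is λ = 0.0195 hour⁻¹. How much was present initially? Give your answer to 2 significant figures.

t½ = ln 2 / λ = 0.69315 / 0.0195 ≈ 35.546 hours.
Number of half-lives elapsed: n = 230.2/35.546 ≈ 6.4761.
A₀ = A × 2^n = 1.95 × 2^6.4761 = 1.95 × 89.023 ≈ 173.6 nmol/L.

170 nmol/L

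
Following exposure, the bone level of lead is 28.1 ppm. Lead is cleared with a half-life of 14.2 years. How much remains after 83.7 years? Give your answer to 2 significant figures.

Number of half-lives: n = 83.7/14.2 ≈ 5.8944.
Remaining = 28.1 × (1/2)^5.8944 = 28.1 × 0.016812 ≈ 0.47242 ppm.

0.47 ppm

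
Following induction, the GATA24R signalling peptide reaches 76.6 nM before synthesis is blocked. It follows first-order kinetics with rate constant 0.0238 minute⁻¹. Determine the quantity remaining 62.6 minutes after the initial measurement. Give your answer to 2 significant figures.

t½ = ln 2 / k = 0.69315 / 0.0238 ≈ 29.124 minutes.
Number of half-lives: n = 62.6/29.124 ≈ 2.1494.
Remaining = 76.6 × (1/2)^2.1494 = 76.6 × 0.2254 ≈ 17.266 nM.

17 nM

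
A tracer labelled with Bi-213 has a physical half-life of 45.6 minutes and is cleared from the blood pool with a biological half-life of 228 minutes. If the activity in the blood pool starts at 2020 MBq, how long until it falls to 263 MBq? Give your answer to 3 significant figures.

1/t_eff = 1/t_phys + 1/t_biol = 1/45.6 + 1/228 = 0.026316 per minute.
t_eff = 45.6 × 228 / (45.6 + 228) ≈ 38 minutes.
n = log₂(2020/263) ≈ 2.9412; t = 2.9412 × 38 ≈ 111.77 minutes.

112 minutes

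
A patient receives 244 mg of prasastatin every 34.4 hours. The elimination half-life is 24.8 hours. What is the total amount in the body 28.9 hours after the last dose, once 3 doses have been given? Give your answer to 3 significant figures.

166 mg

The 3 doses were given 97.7, 63.3, 28.9 hours ago.
Total = 244·(1/2)^(97.7/24.8) + 244·(1/2)^(63.3/24.8) + 244·(1/2)^(28.9/24.8)
      = 15.903 + 41.594 + 108.79 ≈ 166.29 mg.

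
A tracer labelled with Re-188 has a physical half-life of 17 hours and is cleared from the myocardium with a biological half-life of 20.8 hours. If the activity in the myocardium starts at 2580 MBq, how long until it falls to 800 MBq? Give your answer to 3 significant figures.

1/t_eff = 1/t_phys + 1/t_biol = 1/17 + 1/20.8 = 0.1069 per hour.
t_eff = 17 × 20.8 / (17 + 20.8) ≈ 9.3545 hours.
n = log₂(2580/800) ≈ 1.6893; t = 1.6893 × 9.3545 ≈ 15.803 hours.

15.8 hours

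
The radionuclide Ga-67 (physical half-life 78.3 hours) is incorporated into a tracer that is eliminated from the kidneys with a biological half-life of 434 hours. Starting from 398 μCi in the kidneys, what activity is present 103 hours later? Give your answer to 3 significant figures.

1/t_eff = 1/t_phys + 1/t_biol = 1/78.3 + 1/434 = 0.015076 per hour.
t_eff = 78.3 × 434 / (78.3 + 434) ≈ 66.333 hours.
Remaining = 398 × (1/2)^(103/66.333) = 398 × (1/2)^1.5528 ≈ 135.66 μCi.

136 μCi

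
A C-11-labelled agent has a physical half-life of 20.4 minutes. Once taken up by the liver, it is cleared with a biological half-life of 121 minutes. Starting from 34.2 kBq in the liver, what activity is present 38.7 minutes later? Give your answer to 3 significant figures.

7.36 kBq

1/t_eff = 1/t_phys + 1/t_biol = 1/20.4 + 1/121 = 0.057284 per minute.
t_eff = 20.4 × 121 / (20.4 + 121) ≈ 17.457 minutes.
Remaining = 34.2 × (1/2)^(38.7/17.457) = 34.2 × (1/2)^2.2169 ≈ 7.3566 kBq.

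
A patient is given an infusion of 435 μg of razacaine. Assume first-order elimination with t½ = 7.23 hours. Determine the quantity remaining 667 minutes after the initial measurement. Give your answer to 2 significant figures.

Convert the elapsed time: 667 minutes = 11.1167 hours.
Number of half-lives: n = 11.1167/7.23 ≈ 1.5376.
Remaining = 435 × (1/2)^1.5376 = 435 × 0.34446 ≈ 149.84 μg.

150 μg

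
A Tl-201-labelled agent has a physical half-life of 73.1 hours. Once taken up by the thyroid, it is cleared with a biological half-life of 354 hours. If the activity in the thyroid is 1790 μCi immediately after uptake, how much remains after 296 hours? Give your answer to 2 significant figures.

1/t_eff = 1/t_phys + 1/t_biol = 1/73.1 + 1/354 = 0.016505 per hour.
t_eff = 73.1 × 354 / (73.1 + 354) ≈ 60.589 hours.
Remaining = 1790 × (1/2)^(296/60.589) = 1790 × (1/2)^4.8854 ≈ 60.562 μCi.

61 μCi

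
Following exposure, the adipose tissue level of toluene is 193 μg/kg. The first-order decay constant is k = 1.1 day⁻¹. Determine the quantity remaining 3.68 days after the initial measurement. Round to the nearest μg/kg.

3 μg/kg

t½ = ln 2 / k = 0.69315 / 1.1 ≈ 0.63013 days.
Number of half-lives: n = 3.68/0.63013 ≈ 5.84.
Remaining = 193 × (1/2)^5.84 = 193 × 0.017457 ≈ 3.3693 μg/kg.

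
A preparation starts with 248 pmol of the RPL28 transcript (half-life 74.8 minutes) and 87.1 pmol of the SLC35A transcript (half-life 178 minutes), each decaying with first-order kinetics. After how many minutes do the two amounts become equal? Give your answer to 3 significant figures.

195 minutes

Set 248·(1/2)^(t/74.8) = 87.1·(1/2)^(t/178).
Taking log₂: log₂(248/87.1) = t·(1/74.8 − 1/178).
log₂(2.8473) = 1.5096; 1/74.8 − 1/178 = 0.007751.
t = 1.5096 / 0.007751 ≈ 194.76 minutes.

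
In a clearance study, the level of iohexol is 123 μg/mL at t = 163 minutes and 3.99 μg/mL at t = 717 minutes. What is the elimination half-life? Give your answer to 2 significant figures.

110 minutes

Over Δt = 717 − 163 = 554 minutes, the level fell by a factor of 123/3.99 ≈ 30.827.
n = log₂(30.827) ≈ 4.9461 half-lives, so t½ = 554/4.9461 ≈ 112.01 minutes.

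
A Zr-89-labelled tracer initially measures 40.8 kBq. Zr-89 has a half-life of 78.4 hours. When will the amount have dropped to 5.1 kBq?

5.1/40.8 = 1/8, so 3 half-lives have elapsed.
t = 3 × 78.4 = 235.2 hours.

235.2 hours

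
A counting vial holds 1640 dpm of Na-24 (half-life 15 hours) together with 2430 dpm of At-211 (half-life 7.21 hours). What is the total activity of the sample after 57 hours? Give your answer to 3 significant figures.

Na-24: 1640 × (1/2)^(57/15) = 1640 × (1/2)^3.8 ≈ 117.74 dpm.
At-211: 2430 × (1/2)^(57/7.21) = 2430 × (1/2)^7.9057 ≈ 10.133 dpm.
Total = 117.74 + 10.133 ≈ 127.88 dpm.

128 dpm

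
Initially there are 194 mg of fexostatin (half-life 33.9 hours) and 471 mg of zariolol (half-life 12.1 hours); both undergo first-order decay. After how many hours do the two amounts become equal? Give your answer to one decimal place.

24.1 hours

Set 194·(1/2)^(t/33.9) = 471·(1/2)^(t/12.1).
Taking log₂: log₂(194/471) = t·(1/33.9 − 1/12.1).
log₂(0.41189) = -1.2797; 1/33.9 − 1/12.1 = -0.053146.
t = -1.2797 / -0.053146 ≈ 24.078 hours.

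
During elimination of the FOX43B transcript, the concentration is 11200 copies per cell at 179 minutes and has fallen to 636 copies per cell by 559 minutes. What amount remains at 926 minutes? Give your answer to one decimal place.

39.8 copies per cell

Over Δt = 559 − 179 = 380 minutes, the level fell by a factor of 11200/636 ≈ 17.61.
n = log₂(17.61) ≈ 4.1383 half-lives, so t½ = 380/4.1383 ≈ 91.825 minutes.
From t = 559 to t = 926: 636 × (1/2)^((926−559)/91.825) ≈ 39.84 copies per cell.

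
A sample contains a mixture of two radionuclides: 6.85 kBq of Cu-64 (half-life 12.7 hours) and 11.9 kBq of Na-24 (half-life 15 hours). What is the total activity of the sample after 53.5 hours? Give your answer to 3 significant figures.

Cu-64: 6.85 × (1/2)^(53.5/12.7) = 6.85 × (1/2)^4.2126 ≈ 0.36946 kBq.
Na-24: 11.9 × (1/2)^(53.5/15) = 11.9 × (1/2)^3.5667 ≈ 1.0043 kBq.
Total = 0.36946 + 1.0043 ≈ 1.3738 kBq.

1.37 kBq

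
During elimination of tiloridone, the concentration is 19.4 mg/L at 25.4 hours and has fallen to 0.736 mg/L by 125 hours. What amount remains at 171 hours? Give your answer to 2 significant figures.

Over Δt = 125 − 25.4 = 99.6 hours, the level fell by a factor of 19.4/0.736 ≈ 26.359.
n = log₂(26.359) ≈ 4.7202 half-lives, so t½ = 99.6/4.7202 ≈ 21.101 hours.
From t = 125 to t = 171: 0.736 × (1/2)^((171−125)/21.101) ≈ 0.16242 mg/L.

0.16 mg/L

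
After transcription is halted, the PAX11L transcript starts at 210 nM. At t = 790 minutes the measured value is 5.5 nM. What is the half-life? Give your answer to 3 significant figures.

150 minutes

A/A₀ = 5.5/210 ≈ 0.02619.
n = log₂(38.182) ≈ 5.2548 half-lives elapsed in 790 minutes.
t½ = 790/5.2548 ≈ 150.34 minutes.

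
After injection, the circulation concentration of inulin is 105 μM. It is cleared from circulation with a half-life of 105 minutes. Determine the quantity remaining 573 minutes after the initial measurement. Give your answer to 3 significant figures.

Number of half-lives: n = 573/105 ≈ 5.4571.
Remaining = 105 × (1/2)^5.4571 = 105 × 0.022763 ≈ 2.3902 μM.

2.39 μM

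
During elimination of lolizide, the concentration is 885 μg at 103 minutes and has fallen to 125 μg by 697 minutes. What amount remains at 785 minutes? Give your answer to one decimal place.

Over Δt = 697 − 103 = 594 minutes, the level fell by a factor of 885/125 ≈ 7.08.
n = log₂(7.08) ≈ 2.8237 half-lives, so t½ = 594/2.8237 ≈ 210.36 minutes.
From t = 697 to t = 785: 125 × (1/2)^((785−697)/210.36) ≈ 93.536 μg.

93.5 μg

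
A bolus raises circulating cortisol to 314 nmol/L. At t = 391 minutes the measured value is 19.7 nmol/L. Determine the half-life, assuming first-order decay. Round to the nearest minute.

98 minutes

A/A₀ = 19.7/314 ≈ 0.062739.
n = log₂(15.939) ≈ 3.9945 half-lives elapsed in 391 minutes.
t½ = 391/3.9945 ≈ 97.885 minutes.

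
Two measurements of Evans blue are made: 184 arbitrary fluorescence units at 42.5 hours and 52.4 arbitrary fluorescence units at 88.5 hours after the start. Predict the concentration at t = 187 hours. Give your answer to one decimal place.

Over Δt = 88.5 − 42.5 = 46 hours, the level fell by a factor of 184/52.4 ≈ 3.5115.
n = log₂(3.5115) ≈ 1.8121 half-lives, so t½ = 46/1.8121 ≈ 25.385 hours.
From t = 88.5 to t = 187: 52.4 × (1/2)^((187−88.5)/25.385) ≈ 3.5586 arbitrary fluorescence units.

3.6 arbitrary fluorescence units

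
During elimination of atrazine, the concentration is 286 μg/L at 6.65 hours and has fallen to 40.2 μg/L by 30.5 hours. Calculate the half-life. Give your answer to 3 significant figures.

Over Δt = 30.5 − 6.65 = 23.85 hours, the level fell by a factor of 286/40.2 ≈ 7.1144.
n = log₂(7.1144) ≈ 2.8307 half-lives, so t½ = 23.85/2.8307 ≈ 8.4253 hours.

8.43 hours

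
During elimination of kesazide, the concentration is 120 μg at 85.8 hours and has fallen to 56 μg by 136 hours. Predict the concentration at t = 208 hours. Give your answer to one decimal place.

Over Δt = 136 − 85.8 = 50.2 hours, the level fell by a factor of 120/56 ≈ 2.1429.
n = log₂(2.1429) ≈ 1.0995 half-lives, so t½ = 50.2/1.0995 ≈ 45.656 hours.
From t = 136 to t = 208: 56 × (1/2)^((208−136)/45.656) ≈ 18.77 μg.

18.8 μg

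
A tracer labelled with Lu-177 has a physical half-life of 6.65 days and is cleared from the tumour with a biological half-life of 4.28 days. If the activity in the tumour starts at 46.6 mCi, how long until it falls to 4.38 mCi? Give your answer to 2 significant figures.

1/t_eff = 1/t_phys + 1/t_biol = 1/6.65 + 1/4.28 = 0.38402 per day.
t_eff = 6.65 × 4.28 / (6.65 + 4.28) ≈ 2.604 days.
n = log₂(46.6/4.38) ≈ 3.4113; t = 3.4113 × 2.604 ≈ 8.8832 days.

8.9 days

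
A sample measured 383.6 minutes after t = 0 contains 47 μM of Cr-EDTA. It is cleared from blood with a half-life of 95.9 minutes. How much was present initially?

Number of half-lives elapsed: n = 383.6/95.9 ≈ 4.
A₀ = A × 2^n = 47 × 2^4 = 47 × 16 ≈ 752 μM.

752 μM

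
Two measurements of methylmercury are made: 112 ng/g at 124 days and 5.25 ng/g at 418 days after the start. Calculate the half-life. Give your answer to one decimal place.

Over Δt = 418 − 124 = 294 days, the level fell by a factor of 112/5.25 ≈ 21.333.
n = log₂(21.333) ≈ 4.415 half-lives, so t½ = 294/4.415 ≈ 66.591 days.

66.6 days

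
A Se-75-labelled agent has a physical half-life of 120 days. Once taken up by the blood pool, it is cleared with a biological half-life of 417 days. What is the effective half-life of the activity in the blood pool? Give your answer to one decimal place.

1/t_eff = 1/t_phys + 1/t_biol = 1/120 + 1/417 = 0.010731 per day.
t_eff = 120 × 417 / (120 + 417) ≈ 93.184 days.

93.2 days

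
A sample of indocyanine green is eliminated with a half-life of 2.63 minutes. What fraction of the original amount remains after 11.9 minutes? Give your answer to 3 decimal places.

n = 11.9/2.63 ≈ 4.5247 half-lives.
Fraction remaining = (1/2)^4.5247 ≈ 0.043444.

0.043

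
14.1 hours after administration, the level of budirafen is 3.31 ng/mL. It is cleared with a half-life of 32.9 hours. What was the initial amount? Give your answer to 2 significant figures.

Number of half-lives elapsed: n = 14.1/32.9 ≈ 0.42857.
A₀ = A × 2^n = 3.31 × 2^0.42857 = 3.31 × 1.3459 ≈ 4.4549 ng/mL.

4.5 ng/mL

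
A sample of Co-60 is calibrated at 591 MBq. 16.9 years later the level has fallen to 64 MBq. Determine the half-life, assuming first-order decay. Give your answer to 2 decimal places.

5.27 years

A/A₀ = 64/591 ≈ 0.10829.
n = log₂(9.2344) ≈ 3.207 half-lives elapsed in 16.9 years.
t½ = 16.9/3.207 ≈ 5.2697 years.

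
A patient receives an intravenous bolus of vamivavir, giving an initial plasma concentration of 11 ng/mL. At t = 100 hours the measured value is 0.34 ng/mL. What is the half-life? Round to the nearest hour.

20 hours

A/A₀ = 0.34/11 ≈ 0.030909.
n = log₂(32.353) ≈ 5.0158 half-lives elapsed in 100 hours.
t½ = 100/5.0158 ≈ 19.937 hours.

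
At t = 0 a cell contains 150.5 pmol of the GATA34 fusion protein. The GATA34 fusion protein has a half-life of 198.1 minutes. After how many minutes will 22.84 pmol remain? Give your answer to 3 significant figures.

Fraction remaining = 22.84/150.5 ≈ 0.15176.
n = log₂(150.5/22.84) = ln(6.5893)/ln 2 ≈ 2.7201 half-lives.
t = n × t½ = 2.7201 × 198.1 ≈ 538.86 minutes.

539 minutes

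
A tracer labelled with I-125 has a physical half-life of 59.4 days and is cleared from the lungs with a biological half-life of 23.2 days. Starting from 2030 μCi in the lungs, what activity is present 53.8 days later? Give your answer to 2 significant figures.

1/t_eff = 1/t_phys + 1/t_biol = 1/59.4 + 1/23.2 = 0.059938 per day.
t_eff = 59.4 × 23.2 / (59.4 + 23.2) ≈ 16.684 days.
Remaining = 2030 × (1/2)^(53.8/16.684) = 2030 × (1/2)^3.2247 ≈ 217.15 μCi.

220 μCi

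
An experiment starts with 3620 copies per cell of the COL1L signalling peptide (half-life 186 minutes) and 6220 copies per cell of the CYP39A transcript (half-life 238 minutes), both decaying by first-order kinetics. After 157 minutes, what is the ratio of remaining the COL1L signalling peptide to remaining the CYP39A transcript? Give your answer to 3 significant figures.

COL1L signalling peptide: 3620 × (1/2)^(157/186) = 3620 × (1/2)^0.84409 ≈ 2016.6 copies per cell.
CYP39A transcript: 6220 × (1/2)^(157/238) = 6220 × (1/2)^0.65966 ≈ 3937.4 copies per cell.
Ratio ≈ 2016.6 / 3937.4 ≈ 0.51216.

0.512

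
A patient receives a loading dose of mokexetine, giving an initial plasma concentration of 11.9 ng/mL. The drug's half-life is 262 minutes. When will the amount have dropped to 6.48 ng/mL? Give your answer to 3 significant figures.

Fraction remaining = 6.48/11.9 ≈ 0.54454.
n = log₂(11.9/6.48) = ln(1.8364)/ln 2 ≈ 0.8769 half-lives.
t = n × t½ = 0.8769 × 262 ≈ 229.75 minutes.

230 minutes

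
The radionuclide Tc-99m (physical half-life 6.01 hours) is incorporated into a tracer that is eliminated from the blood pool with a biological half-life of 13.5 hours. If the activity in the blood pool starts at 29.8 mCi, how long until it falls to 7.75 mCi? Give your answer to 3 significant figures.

1/t_eff = 1/t_phys + 1/t_biol = 1/6.01 + 1/13.5 = 0.24046 per hour.
t_eff = 6.01 × 13.5 / (6.01 + 13.5) ≈ 4.1586 hours.
n = log₂(29.8/7.75) ≈ 1.943; t = 1.943 × 4.1586 ≈ 8.0804 hours.

8.08 hours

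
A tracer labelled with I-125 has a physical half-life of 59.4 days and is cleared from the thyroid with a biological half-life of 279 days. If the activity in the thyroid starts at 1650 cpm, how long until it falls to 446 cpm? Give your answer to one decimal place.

1/t_eff = 1/t_phys + 1/t_biol = 1/59.4 + 1/279 = 0.020419 per day.
t_eff = 59.4 × 279 / (59.4 + 279) ≈ 48.973 days.
n = log₂(1650/446) ≈ 1.8874; t = 1.8874 × 48.973 ≈ 92.43 days.

92.4 days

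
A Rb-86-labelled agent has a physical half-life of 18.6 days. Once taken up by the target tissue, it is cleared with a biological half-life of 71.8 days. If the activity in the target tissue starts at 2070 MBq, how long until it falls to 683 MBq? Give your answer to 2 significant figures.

1/t_eff = 1/t_phys + 1/t_biol = 1/18.6 + 1/71.8 = 0.067691 per day.
t_eff = 18.6 × 71.8 / (18.6 + 71.8) ≈ 14.773 days.
n = log₂(2070/683) ≈ 1.5997; t = 1.5997 × 14.773 ≈ 23.632 days.

24 days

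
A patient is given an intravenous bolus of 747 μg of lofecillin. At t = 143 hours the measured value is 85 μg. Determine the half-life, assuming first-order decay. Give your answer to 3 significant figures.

45.6 hours

A/A₀ = 85/747 ≈ 0.11379.
n = log₂(8.7882) ≈ 3.1356 half-lives elapsed in 143 hours.
t½ = 143/3.1356 ≈ 45.606 hours.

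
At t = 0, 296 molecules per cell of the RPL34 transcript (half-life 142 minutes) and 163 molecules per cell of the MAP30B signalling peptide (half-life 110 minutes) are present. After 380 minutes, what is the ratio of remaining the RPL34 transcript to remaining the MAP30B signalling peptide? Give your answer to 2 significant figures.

RPL34 transcript: 296 × (1/2)^(380/142) = 296 × (1/2)^2.6761 ≈ 46.315 molecules per cell.
MAP30B signalling peptide: 163 × (1/2)^(380/110) = 163 × (1/2)^3.4545 ≈ 14.868 molecules per cell.
Ratio ≈ 46.315 / 14.868 ≈ 3.115.

3.1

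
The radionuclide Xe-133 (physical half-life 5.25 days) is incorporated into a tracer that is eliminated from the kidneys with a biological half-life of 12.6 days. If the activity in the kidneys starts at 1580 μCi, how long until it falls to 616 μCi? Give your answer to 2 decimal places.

5.04 days

1/t_eff = 1/t_phys + 1/t_biol = 1/5.25 + 1/12.6 = 0.26984 per day.
t_eff = 5.25 × 12.6 / (5.25 + 12.6) ≈ 3.7059 days.
n = log₂(1580/616) ≈ 1.3589; t = 1.3589 × 3.7059 ≈ 5.036 days.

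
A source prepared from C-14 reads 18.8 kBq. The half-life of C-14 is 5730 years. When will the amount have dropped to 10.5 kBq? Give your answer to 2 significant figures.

4800 years

Fraction remaining = 10.5/18.8 ≈ 0.55851.
n = log₂(18.8/10.5) = ln(1.7905)/ln 2 ≈ 0.84034 half-lives.
t = n × t½ = 0.84034 × 5730 ≈ 4815.2 years.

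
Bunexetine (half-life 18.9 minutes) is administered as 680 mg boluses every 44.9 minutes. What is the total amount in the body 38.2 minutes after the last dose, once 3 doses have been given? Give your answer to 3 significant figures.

The 3 doses were given 128, 83.1, 38.2 minutes ago.
Total = 680·(1/2)^(128/18.9) + 680·(1/2)^(83.1/18.9) + 680·(1/2)^(38.2/18.9)
      = 6.22 + 32.28 + 167.52 ≈ 206.02 mg.

206 mg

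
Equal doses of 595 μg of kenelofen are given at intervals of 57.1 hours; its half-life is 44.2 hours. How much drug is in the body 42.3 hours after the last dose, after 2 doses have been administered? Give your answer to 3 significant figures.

The 2 doses were given 99.4, 42.3 hours ago.
Total = 595·(1/2)^(99.4/44.2) + 595·(1/2)^(42.3/44.2)
      = 125.18 + 306.5 ≈ 431.68 μg.

432 μg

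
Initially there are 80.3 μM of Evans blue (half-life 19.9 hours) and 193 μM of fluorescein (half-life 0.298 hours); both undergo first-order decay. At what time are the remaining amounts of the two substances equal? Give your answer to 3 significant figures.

Set 80.3·(1/2)^(t/19.9) = 193·(1/2)^(t/0.298).
Taking log₂: log₂(80.3/193) = t·(1/19.9 − 1/0.298).
log₂(0.41606) = -1.2651; 1/19.9 − 1/0.298 = -3.3055.
t = -1.2651 / -3.3055 ≈ 0.38274 hours.

0.383 hours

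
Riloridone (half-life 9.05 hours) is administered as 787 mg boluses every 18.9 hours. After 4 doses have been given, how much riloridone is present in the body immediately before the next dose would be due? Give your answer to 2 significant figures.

The 4 doses were given 75.6, 56.7, 37.8, 18.9 hours ago.
Total = 787·(1/2)^(75.6/9.05) + 787·(1/2)^(56.7/9.05) + 787·(1/2)^(37.8/9.05) + 787·(1/2)^(18.9/9.05)
      = 2.406 + 10.232 + 43.514 + 185.06 ≈ 241.21 mg.

240 mg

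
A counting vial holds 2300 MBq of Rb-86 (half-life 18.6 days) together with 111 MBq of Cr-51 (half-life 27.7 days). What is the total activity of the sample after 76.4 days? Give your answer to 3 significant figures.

Rb-86: 2300 × (1/2)^(76.4/18.6) = 2300 × (1/2)^4.1075 ≈ 133.43 MBq.
Cr-51: 111 × (1/2)^(76.4/27.7) = 111 × (1/2)^2.7581 ≈ 16.408 MBq.
Total = 133.43 + 16.408 ≈ 149.83 MBq.

150 MBq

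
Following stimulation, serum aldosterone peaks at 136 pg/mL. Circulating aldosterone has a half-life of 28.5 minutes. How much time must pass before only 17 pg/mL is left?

17/136 = 1/8, so 3 half-lives have elapsed.
t = 3 × 28.5 = 85.5 minutes.

85.5 minutes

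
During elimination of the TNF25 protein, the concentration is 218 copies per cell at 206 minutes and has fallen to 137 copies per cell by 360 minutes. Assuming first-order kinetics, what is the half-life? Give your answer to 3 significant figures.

Over Δt = 360 − 206 = 154 minutes, the level fell by a factor of 218/137 ≈ 1.5912.
n = log₂(1.5912) ≈ 0.67015 half-lives, so t½ = 154/0.67015 ≈ 229.8 minutes.

230 minutes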